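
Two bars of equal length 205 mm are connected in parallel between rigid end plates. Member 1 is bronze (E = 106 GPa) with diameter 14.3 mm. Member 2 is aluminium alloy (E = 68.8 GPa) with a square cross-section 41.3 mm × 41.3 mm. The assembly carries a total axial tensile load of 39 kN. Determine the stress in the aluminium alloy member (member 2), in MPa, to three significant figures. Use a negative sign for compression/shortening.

20.0 MPa

A_1 = 160.6 mm².
A_2 = 1706 mm².
Equal strain + equilibrium ⇒ each member carries load in proportion to AE: A₁E₁ = 17020000 N, A₂E₂ = 117400000 N, ΣAE = 134400000 N.
σ₂ = P·E₂/ΣAE = 39000·68800/134400000 = 19.97 MPa.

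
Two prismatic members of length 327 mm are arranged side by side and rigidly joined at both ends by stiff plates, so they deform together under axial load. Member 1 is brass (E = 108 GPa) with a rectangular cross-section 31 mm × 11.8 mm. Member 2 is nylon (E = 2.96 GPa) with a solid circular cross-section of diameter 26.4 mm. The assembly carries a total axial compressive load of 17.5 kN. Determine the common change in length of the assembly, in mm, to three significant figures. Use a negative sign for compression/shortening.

-0.139 mm

A_1 = 365.8 mm².
A_2 = 547.4 mm².
Equal strain + equilibrium ⇒ each member carries load in proportion to AE: A₁E₁ = 39510000 N, A₂E₂ = 1620000 N, ΣAE = 41130000 N.
δ = PL/ΣAE = -17500·327/41130000 = -0.1391 mm.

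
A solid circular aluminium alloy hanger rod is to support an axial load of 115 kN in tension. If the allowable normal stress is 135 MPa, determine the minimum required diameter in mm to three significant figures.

32.9 mm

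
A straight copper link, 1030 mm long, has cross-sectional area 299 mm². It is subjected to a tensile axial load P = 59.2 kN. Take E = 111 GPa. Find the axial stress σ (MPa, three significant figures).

198 MPa

σ = N/A = 59200/299 = 198 MPa.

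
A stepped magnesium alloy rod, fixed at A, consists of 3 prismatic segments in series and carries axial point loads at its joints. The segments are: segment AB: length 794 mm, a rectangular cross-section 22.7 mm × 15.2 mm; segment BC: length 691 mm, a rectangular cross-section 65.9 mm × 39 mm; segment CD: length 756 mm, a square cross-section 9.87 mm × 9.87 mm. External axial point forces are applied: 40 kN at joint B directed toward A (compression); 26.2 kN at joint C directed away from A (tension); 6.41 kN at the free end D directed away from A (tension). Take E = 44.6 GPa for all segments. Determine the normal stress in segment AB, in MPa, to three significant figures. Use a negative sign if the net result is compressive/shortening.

-21.4 MPa

Internal axial forces (sectioning from the free end, tension +): N_CD = 6.41 kN, N_BC = 32.61 kN, N_AB = -7.39 kN.
A_AB = 345 mm².
σ_AB = N_AB/A_AB = -7390/345 = -21.42 MPa.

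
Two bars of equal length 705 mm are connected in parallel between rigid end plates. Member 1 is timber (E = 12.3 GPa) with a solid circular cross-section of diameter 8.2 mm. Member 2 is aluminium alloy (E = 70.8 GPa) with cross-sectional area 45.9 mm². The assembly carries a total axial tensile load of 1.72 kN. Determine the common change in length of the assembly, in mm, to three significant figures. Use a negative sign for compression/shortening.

0.311 mm

A_1 = 52.81 mm².
Equal strain + equilibrium ⇒ each member carries load in proportion to AE: A₁E₁ = 649600 N, A₂E₂ = 3250000 N, ΣAE = 3899000 N.
δ = PL/ΣAE = 1720·705/3899000 = 0.311 mm.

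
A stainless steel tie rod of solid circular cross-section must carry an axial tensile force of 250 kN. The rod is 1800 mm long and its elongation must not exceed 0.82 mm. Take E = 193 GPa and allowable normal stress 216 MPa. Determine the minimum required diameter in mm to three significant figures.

60.2 mm

Required area A ≥ P/σ_allow = 250000/216 = 1157 mm².
For a solid circular section, d ≥ √(4A/π) = 38.39 mm.
Elongation limit: A ≥ PL/(Eδ_allow) = 250000·1800/(193000·0.82) = 2843 mm² ⇒ d ≥ 60.17 mm.
The elongation limit governs.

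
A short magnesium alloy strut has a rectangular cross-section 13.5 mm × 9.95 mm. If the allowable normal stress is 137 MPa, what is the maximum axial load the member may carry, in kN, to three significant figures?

18.4 kN

A = 134.3 mm².
P_max = σ_allow · A = 137 · 134.3 = 18400 N = 18.4 kN.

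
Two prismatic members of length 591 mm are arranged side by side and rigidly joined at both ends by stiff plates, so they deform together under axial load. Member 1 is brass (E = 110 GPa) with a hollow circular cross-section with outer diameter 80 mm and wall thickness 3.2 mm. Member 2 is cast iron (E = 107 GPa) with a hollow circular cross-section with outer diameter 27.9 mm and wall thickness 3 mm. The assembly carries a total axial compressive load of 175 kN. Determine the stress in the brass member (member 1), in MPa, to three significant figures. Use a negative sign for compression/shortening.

-175 MPa

A_1 = 772.1 mm².
A_2 = 234.7 mm².
Equal strain + equilibrium ⇒ each member carries load in proportion to AE: A₁E₁ = 84930000 N, A₂E₂ = 25110000 N, ΣAE = 110000000 N.
σ₁ = P·E₁/ΣAE = -175000·110000/110000000 = -174.9 MPa.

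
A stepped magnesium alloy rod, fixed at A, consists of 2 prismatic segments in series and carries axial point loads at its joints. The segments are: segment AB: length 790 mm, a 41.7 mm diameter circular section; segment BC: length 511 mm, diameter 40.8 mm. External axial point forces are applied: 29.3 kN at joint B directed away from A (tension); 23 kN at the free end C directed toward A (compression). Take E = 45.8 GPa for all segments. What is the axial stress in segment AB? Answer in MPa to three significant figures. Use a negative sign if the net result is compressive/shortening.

4.61 MPa

Internal axial forces (sectioning from the free end, tension +): N_BC = -23 kN, N_AB = 6.3 kN.
A_AB = 1366 mm².
σ_AB = N_AB/A_AB = 6300/1366 = 4.613 MPa.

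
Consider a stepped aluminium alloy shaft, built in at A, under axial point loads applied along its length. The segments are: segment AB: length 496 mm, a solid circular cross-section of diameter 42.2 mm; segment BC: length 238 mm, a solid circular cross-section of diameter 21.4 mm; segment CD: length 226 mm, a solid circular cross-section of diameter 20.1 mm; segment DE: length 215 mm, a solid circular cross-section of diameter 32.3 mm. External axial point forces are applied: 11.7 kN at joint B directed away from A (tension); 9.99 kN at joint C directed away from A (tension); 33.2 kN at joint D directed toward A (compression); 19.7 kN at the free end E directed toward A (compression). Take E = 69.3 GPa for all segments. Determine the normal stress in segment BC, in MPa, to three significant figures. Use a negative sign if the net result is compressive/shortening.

Internal axial forces (sectioning from the free end, tension +): N_DE = -19.7 kN, N_CD = -52.9 kN, N_BC = -42.91 kN, N_AB = -31.21 kN.
A_BC = 359.7 mm².
σ_BC = N_BC/A_BC = -42910/359.7 = -119.3 MPa.

-119 MPa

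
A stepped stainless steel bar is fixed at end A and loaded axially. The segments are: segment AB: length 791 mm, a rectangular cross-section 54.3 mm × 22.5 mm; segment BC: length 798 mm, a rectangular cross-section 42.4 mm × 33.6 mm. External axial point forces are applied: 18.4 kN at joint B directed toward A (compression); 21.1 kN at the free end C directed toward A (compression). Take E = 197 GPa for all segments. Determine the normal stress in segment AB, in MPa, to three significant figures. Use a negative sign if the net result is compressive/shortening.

-32.3 MPa

Internal axial forces (sectioning from the free end, tension +): N_BC = -21.1 kN, N_AB = -39.5 kN.
A_AB = 1222 mm².
σ_AB = N_AB/A_AB = -39500/1222 = -32.33 MPa.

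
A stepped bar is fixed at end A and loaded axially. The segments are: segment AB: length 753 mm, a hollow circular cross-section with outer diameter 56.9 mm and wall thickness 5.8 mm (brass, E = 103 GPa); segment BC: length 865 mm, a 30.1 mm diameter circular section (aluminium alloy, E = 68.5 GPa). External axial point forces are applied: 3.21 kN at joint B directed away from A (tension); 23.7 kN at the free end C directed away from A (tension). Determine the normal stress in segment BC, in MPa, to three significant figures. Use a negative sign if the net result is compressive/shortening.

33.3 MPa

Internal axial forces (sectioning from the free end, tension +): N_BC = 23.7 kN, N_AB = 26.91 kN.
A_BC = 711.6 mm².
σ_BC = N_BC/A_BC = 23700/711.6 = 33.31 MPa.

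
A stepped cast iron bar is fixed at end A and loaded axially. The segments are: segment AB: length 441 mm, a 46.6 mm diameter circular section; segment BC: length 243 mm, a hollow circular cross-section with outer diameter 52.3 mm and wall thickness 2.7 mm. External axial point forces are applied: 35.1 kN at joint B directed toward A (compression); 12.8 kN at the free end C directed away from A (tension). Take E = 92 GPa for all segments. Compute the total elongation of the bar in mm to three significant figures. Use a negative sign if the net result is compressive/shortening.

Internal axial forces (sectioning from the free end, tension +): N_BC = 12.8 kN, N_AB = -22.3 kN.
A_AB = 1706 mm².
A_BC = 420.7 mm².
δ_AB = -22300·441/(1706·92000) = -0.06267 mm
δ_BC = 12800·243/(420.7·92000) = 0.08036 mm
δ = Σδ_i = 0.01768 mm.

0.0177 mm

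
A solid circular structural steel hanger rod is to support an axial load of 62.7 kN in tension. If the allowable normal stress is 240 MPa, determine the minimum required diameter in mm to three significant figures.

18.2 mm

Required area A ≥ P/σ_allow = 62700/240 = 261.2 mm².
For a solid circular section, d ≥ √(4A/π) = 18.24 mm.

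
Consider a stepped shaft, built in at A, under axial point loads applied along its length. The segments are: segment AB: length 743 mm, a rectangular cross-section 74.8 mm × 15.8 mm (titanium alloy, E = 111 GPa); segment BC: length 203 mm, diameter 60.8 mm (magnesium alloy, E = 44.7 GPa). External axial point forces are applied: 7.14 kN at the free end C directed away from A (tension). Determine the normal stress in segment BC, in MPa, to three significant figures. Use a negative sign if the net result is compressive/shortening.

Internal axial forces (sectioning from the free end, tension +): N_BC = 7.14 kN, N_AB = 7.14 kN.
A_BC = 2903 mm².
σ_BC = N_BC/A_BC = 7140/2903 = 2.459 MPa.

2.46 MPa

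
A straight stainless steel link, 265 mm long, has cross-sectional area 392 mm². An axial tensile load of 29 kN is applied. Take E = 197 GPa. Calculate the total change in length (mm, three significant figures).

0.0995 mm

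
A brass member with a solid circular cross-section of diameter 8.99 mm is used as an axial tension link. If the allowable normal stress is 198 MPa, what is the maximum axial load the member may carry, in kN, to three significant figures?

A = 63.48 mm².
P_max = σ_allow · A = 198 · 63.48 = 12570 N = 12.57 kN.

12.6 kN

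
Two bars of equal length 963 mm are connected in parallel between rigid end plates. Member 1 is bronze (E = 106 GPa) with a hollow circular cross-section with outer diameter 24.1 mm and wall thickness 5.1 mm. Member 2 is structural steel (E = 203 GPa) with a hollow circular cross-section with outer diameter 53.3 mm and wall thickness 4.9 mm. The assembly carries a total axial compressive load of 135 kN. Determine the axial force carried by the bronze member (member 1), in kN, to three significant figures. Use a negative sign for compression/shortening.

A_1 = 304.4 mm².
A_2 = 745.1 mm².
Equal strain + equilibrium ⇒ each member carries load in proportion to AE: A₁E₁ = 32270000 N, A₂E₂ = 151200000 N, ΣAE = 183500000 N.
F₁ = P·A₁E₁/ΣAE = -135000·32270000/183500000 = -23740 N.

-23.7 kN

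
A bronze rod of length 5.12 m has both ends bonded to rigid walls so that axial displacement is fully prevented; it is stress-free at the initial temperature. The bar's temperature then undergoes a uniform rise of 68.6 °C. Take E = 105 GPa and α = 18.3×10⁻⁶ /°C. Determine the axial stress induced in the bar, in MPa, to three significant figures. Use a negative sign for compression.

-132 MPa

Free thermal expansion αLΔT = 18.3e-6 · 5120 · 68.6 = 6.428 mm.
The walls impose strain ε = −(6.428)/5120 = -1.2554e-03; σ = Eε = 105000 · -1.2554e-03 = -131.8 MPa.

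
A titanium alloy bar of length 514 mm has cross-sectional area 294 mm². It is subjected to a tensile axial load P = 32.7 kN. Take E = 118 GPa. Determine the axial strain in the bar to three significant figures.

σ = N/A = 111.2 MPa; ε = σ/E = 111.2/118000 = 9.426e-04.

9.43e-04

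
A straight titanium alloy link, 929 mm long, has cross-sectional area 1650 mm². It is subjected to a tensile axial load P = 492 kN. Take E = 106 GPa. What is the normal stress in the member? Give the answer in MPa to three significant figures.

298 MPa

σ = N/A = 492000/1650 = 298.2 MPa.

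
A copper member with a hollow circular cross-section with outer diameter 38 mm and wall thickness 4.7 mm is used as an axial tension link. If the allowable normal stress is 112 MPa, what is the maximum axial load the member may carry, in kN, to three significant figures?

A = 491.7 mm².
P_max = σ_allow · A = 112 · 491.7 = 55070 N = 55.07 kN.

55.1 kN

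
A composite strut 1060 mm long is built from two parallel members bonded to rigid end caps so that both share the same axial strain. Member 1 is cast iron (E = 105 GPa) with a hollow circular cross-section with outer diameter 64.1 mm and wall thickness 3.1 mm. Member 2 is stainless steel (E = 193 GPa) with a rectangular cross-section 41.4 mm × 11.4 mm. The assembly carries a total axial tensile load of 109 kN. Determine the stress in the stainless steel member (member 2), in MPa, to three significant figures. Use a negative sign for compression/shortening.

137 MPa

A_1 = 594.1 mm².
A_2 = 472 mm².
Equal strain + equilibrium ⇒ each member carries load in proportion to AE: A₁E₁ = 62380000 N, A₂E₂ = 91090000 N, ΣAE = 153500000 N.
σ₂ = P·E₂/ΣAE = 109000·193000/153500000 = 137.1 MPa.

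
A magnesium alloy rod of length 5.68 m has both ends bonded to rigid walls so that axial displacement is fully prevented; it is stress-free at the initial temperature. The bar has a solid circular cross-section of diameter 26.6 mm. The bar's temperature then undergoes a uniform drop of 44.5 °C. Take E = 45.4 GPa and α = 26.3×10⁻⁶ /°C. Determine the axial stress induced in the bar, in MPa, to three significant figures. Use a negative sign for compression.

53.1 MPa

Free thermal expansion αLΔT = 26.3e-6 · 5680 · -44.5 = -6.648 mm.
The walls impose strain ε = −(-6.648)/5680 = 1.1703e-03; σ = Eε = 45400 · 1.1703e-03 = 53.13 MPa.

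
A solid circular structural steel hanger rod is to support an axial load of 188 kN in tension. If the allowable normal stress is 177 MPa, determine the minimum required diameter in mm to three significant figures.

36.8 mm

Required area A ≥ P/σ_allow = 188000/177 = 1062 mm².
For a solid circular section, d ≥ √(4A/π) = 36.77 mm.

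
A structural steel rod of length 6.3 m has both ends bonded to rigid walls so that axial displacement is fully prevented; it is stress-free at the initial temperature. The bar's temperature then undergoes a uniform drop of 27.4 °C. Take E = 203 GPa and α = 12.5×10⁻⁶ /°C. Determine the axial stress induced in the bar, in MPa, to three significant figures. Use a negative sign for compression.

Free thermal expansion αLΔT = 12.5e-6 · 6300 · -27.4 = -2.158 mm.
The walls impose strain ε = −(-2.158)/6300 = 3.4250e-04; σ = Eε = 203000 · 3.4250e-04 = 69.53 MPa.

69.5 MPa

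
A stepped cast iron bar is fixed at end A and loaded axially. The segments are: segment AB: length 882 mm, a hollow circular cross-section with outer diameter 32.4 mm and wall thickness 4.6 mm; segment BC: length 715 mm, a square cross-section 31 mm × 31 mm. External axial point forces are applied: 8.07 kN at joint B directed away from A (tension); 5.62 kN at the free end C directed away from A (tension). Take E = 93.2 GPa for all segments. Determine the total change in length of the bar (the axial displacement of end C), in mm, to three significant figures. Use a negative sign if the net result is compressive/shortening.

0.367 mm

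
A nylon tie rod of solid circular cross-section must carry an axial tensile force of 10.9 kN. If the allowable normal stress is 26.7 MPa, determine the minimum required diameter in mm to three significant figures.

22.8 mm

Required area A ≥ P/σ_allow = 10900/26.7 = 408.2 mm².
For a solid circular section, d ≥ √(4A/π) = 22.8 mm.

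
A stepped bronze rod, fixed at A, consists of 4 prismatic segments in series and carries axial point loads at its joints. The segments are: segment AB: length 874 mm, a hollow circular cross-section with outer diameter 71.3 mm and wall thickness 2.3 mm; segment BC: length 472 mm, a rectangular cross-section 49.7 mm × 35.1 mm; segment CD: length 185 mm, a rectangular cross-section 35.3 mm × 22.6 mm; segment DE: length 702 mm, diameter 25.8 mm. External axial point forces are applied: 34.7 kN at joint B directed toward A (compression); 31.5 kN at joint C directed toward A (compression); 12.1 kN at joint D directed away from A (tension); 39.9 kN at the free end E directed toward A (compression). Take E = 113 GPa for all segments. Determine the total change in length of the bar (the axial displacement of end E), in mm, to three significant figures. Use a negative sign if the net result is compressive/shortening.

-2.13 mm

Internal axial forces (sectioning from the free end, tension +): N_DE = -39.9 kN, N_CD = -27.8 kN, N_BC = -59.3 kN, N_AB = -94 kN.
A_AB = 498.6 mm².
A_BC = 1744 mm².
A_CD = 797.8 mm².
A_DE = 522.8 mm².
δ_AB = -94000·874/(498.6·113000) = -1.458 mm
δ_BC = -59300·472/(1744·113000) = -0.142 mm
δ_CD = -27800·185/(797.8·113000) = -0.05705 mm
δ_DE = -39900·702/(522.8·113000) = -0.4741 mm
δ = Σδ_i = -2.131 mm.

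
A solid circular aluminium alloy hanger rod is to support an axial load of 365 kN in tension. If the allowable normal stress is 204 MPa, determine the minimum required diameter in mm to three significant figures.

Required area A ≥ P/σ_allow = 365000/204 = 1789 mm².
For a solid circular section, d ≥ √(4A/π) = 47.73 mm.

47.7 mm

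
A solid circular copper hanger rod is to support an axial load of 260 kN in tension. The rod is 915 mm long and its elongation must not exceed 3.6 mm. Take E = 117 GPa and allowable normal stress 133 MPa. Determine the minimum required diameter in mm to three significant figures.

49.9 mm

Required area A ≥ P/σ_allow = 260000/133 = 1955 mm².
For a solid circular section, d ≥ √(4A/π) = 49.89 mm.
Elongation limit: A ≥ PL/(Eδ_allow) = 260000·915/(117000·3.6) = 564.8 mm² ⇒ d ≥ 26.82 mm.
The stress limit governs.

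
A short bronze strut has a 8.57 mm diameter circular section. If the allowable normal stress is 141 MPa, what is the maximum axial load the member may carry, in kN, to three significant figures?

8.13 kN

A = 57.68 mm².
P_max = σ_allow · A = 141 · 57.68 = 8133 N = 8.133 kN.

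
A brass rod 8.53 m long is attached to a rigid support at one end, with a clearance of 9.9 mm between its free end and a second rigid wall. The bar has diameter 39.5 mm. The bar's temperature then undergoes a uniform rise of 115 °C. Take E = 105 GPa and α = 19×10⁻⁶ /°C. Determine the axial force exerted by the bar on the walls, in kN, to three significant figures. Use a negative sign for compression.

Free thermal expansion αLΔT = 19e-6 · 8530 · 115 = 18.64 mm.
The walls engage after the gap closes; constrained expansion = 18.64 − 9.9 = 8.738 mm.
The walls impose strain ε = −(8.738)/8530 = -1.0244e-03; σ = Eε = 105000 · -1.0244e-03 = -107.6 MPa.
Wall reaction R = σ·A = -107.6·1225 = -131800 N = -131.8 kN.

-132 kN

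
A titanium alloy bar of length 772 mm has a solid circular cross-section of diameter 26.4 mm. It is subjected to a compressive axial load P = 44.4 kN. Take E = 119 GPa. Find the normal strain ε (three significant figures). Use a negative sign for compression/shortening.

A = 547.4 mm².
σ = N/A = -81.11 MPa; ε = σ/E = -81.11/119000 = -6.816e-04.

-6.82e-04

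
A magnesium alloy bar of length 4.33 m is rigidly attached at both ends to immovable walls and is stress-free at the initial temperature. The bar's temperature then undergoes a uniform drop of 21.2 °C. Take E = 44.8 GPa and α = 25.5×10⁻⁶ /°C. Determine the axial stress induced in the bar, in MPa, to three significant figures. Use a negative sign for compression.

Free thermal expansion αLΔT = 25.5e-6 · 4330 · -21.2 = -2.341 mm.
The walls impose strain ε = −(-2.341)/4330 = 5.4060e-04; σ = Eε = 44800 · 5.4060e-04 = 24.22 MPa.

24.2 MPa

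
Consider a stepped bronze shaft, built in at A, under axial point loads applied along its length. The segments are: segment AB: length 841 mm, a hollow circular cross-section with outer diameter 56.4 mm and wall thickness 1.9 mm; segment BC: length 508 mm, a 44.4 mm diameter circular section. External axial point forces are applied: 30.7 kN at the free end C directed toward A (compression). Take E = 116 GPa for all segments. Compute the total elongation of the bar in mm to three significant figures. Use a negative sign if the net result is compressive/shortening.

-0.771 mm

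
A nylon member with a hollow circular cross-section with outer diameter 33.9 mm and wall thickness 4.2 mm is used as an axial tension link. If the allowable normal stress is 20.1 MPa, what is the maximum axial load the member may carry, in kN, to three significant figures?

7.88 kN

A = 391.9 mm².
P_max = σ_allow · A = 20.1 · 391.9 = 7877 N = 7.877 kN.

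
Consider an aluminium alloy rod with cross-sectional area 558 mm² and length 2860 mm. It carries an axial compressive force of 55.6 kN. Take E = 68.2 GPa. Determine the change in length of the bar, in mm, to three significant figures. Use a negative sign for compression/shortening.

-4.18 mm

δ_mech = NL/(AE) = -55600·2860/(558·68200) = -4.179 mm.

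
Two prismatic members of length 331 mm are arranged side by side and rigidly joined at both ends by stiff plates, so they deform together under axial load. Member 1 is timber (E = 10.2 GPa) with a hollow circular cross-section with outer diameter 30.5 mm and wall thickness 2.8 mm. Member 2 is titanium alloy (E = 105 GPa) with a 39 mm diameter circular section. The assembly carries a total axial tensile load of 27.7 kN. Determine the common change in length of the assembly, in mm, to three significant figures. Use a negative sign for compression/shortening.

0.0717 mm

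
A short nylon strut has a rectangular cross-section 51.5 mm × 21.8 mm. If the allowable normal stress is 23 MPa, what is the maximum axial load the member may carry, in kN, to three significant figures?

25.8 kN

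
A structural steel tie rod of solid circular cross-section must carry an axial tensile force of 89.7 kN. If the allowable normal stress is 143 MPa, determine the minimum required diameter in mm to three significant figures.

28.3 mm

Required area A ≥ P/σ_allow = 89700/143 = 627.3 mm².
For a solid circular section, d ≥ √(4A/π) = 28.26 mm.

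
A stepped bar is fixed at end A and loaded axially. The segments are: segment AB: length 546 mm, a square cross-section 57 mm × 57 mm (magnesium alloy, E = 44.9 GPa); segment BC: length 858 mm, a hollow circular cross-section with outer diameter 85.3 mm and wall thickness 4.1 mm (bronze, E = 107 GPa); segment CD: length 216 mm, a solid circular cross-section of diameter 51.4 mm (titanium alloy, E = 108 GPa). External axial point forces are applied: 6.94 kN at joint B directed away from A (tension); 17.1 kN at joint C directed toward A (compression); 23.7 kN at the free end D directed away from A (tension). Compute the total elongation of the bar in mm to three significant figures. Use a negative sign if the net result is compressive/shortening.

0.124 mm

Internal axial forces (sectioning from the free end, tension +): N_CD = 23.7 kN, N_BC = 6.6 kN, N_AB = 13.54 kN.
A_AB = 3249 mm².
A_BC = 1046 mm².
A_CD = 2075 mm².
δ_AB = 13540·546/(3249·44900) = 0.05068 mm
δ_BC = 6600·858/(1046·107000) = 0.0506 mm
δ_CD = 23700·216/(2075·108000) = 0.02284 mm
δ = Σδ_i = 0.1241 mm.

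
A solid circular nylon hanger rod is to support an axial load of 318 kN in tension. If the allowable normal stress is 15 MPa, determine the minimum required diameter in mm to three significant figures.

Required area A ≥ P/σ_allow = 318000/15 = 21200 mm².
For a solid circular section, d ≥ √(4A/π) = 164.3 mm.

164 mm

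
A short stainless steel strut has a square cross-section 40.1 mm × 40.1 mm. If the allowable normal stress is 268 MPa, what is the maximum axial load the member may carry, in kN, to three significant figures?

A = 1608 mm².
P_max = σ_allow · A = 268 · 1608 = 430900 N = 430.9 kN.

431 kN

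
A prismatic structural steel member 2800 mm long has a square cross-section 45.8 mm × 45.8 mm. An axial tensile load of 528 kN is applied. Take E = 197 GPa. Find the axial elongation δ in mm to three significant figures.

3.58 mm

A = 2098 mm².
δ_mech = NL/(AE) = 528000·2800/(2098·197000) = 3.578 mm.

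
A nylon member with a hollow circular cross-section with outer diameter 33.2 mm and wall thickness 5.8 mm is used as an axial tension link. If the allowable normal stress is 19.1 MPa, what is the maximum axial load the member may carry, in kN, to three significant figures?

A = 499.3 mm².
P_max = σ_allow · A = 19.1 · 499.3 = 9536 N = 9.536 kN.

9.54 kN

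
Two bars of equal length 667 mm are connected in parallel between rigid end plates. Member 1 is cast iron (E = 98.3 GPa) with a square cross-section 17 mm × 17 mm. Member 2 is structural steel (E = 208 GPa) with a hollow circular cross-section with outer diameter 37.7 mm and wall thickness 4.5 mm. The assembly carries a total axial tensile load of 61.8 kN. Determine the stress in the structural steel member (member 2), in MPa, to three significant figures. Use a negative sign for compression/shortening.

A_1 = 289 mm².
A_2 = 469.4 mm².
Equal strain + equilibrium ⇒ each member carries load in proportion to AE: A₁E₁ = 28410000 N, A₂E₂ = 97630000 N, ΣAE = 126000000 N.
σ₂ = P·E₂/ΣAE = 61800·208000/126000000 = 102 MPa.

102 MPa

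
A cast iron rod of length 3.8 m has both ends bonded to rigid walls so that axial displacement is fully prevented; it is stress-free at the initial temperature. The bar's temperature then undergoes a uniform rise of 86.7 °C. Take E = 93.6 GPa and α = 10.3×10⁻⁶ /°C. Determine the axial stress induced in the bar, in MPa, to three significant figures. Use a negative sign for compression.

Free thermal expansion αLΔT = 10.3e-6 · 3800 · 86.7 = 3.393 mm.
The walls impose strain ε = −(3.393)/3800 = -8.9301e-04; σ = Eε = 93600 · -8.9301e-04 = -83.59 MPa.

-83.6 MPa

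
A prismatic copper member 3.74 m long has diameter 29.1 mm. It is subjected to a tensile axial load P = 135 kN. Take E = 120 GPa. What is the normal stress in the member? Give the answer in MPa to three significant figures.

203 MPa

A = 665.1 mm².
σ = N/A = 135000/665.1 = 203 MPa.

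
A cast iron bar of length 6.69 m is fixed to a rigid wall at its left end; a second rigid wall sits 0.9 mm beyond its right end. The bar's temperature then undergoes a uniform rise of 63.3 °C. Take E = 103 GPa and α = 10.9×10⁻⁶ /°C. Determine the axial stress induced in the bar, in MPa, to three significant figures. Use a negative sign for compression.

-57.2 MPa

Free thermal expansion αLΔT = 10.9e-6 · 6690 · 63.3 = 4.616 mm.
The walls engage after the gap closes; constrained expansion = 4.616 − 0.9 = 3.716 mm.
The walls impose strain ε = −(3.716)/6690 = -5.5544e-04; σ = Eε = 103000 · -5.5544e-04 = -57.21 MPa.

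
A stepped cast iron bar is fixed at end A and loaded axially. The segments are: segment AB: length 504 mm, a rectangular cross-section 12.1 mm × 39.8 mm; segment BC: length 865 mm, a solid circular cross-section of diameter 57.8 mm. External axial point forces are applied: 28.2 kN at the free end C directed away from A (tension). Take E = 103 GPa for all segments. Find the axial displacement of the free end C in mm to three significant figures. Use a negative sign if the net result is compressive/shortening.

0.377 mm

Internal axial forces (sectioning from the free end, tension +): N_BC = 28.2 kN, N_AB = 28.2 kN.
A_AB = 481.6 mm².
A_BC = 2624 mm².
δ_AB = 28200·504/(481.6·103000) = 0.2865 mm
δ_BC = 28200·865/(2624·103000) = 0.09026 mm
δ = Σδ_i = 0.3768 mm.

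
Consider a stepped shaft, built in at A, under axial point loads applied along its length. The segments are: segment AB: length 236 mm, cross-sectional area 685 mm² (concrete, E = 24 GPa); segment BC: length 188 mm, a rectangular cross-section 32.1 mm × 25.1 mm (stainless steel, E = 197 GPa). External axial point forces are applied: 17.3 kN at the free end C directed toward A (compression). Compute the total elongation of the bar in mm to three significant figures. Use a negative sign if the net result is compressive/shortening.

-0.269 mm

Internal axial forces (sectioning from the free end, tension +): N_BC = -17.3 kN, N_AB = -17.3 kN.
A_BC = 805.7 mm².
δ_AB = -17300·236/(685·24000) = -0.2483 mm
δ_BC = -17300·188/(805.7·197000) = -0.02049 mm
δ = Σδ_i = -0.2688 mm.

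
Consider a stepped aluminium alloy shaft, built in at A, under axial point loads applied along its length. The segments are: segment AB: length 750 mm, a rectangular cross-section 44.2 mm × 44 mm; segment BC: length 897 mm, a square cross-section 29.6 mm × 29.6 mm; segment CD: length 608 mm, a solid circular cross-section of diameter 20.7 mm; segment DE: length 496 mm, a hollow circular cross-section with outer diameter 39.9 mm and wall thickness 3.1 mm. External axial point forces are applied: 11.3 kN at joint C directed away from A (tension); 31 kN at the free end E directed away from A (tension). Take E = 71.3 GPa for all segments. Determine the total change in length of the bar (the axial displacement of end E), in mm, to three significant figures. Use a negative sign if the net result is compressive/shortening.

2.22 mm

Internal axial forces (sectioning from the free end, tension +): N_DE = 31 kN, N_CD = 31 kN, N_BC = 42.3 kN, N_AB = 42.3 kN.
A_AB = 1945 mm².
A_BC = 876.2 mm².
A_CD = 336.5 mm².
A_DE = 358.4 mm².
δ_AB = 42300·750/(1945·71300) = 0.2288 mm
δ_BC = 42300·897/(876.2·71300) = 0.6074 mm
δ_CD = 31000·608/(336.5·71300) = 0.7855 mm
δ_DE = 31000·496/(358.4·71300) = 0.6017 mm
δ = Σδ_i = 2.223 mm.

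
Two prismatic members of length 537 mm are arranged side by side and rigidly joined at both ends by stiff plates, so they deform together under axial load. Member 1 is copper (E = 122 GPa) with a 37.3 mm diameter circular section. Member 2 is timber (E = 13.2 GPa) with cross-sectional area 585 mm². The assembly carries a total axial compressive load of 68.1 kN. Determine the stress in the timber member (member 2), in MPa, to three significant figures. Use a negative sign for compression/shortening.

-6.37 MPa

A_1 = 1093 mm².
Equal strain + equilibrium ⇒ each member carries load in proportion to AE: A₁E₁ = 133300000 N, A₂E₂ = 7722000 N, ΣAE = 141000000 N.
σ₂ = P·E₂/ΣAE = -68100·13200/141000000 = -6.374 MPa.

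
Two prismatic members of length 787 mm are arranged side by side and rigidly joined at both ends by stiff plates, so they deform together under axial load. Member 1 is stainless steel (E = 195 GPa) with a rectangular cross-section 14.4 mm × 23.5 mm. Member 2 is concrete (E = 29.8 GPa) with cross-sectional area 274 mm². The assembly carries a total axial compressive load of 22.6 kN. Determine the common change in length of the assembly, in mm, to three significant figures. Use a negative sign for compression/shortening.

A_1 = 338.4 mm².
Equal strain + equilibrium ⇒ each member carries load in proportion to AE: A₁E₁ = 65990000 N, A₂E₂ = 8165000 N, ΣAE = 74150000 N.
δ = PL/ΣAE = -22600·787/74150000 = -0.2399 mm.

-0.240 mm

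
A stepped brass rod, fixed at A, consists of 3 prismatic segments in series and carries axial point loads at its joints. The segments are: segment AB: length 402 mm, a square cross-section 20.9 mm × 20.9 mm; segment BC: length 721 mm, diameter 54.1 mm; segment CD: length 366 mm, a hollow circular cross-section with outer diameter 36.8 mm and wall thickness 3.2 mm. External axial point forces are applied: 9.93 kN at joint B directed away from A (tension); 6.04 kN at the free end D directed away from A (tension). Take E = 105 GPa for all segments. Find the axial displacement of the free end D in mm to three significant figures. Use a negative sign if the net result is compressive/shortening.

Internal axial forces (sectioning from the free end, tension +): N_CD = 6.04 kN, N_BC = 6.04 kN, N_AB = 15.97 kN.
A_AB = 436.8 mm².
A_BC = 2299 mm².
A_CD = 337.8 mm².
δ_AB = 15970·402/(436.8·105000) = 0.14 mm
δ_BC = 6040·721/(2299·105000) = 0.01804 mm
δ_CD = 6040·366/(337.8·105000) = 0.06233 mm
δ = Σδ_i = 0.2203 mm.

0.220 mm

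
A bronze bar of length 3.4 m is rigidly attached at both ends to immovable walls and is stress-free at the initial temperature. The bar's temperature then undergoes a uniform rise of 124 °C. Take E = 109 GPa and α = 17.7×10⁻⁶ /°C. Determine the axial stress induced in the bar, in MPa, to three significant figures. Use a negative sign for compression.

Free thermal expansion αLΔT = 17.7e-6 · 3400 · 124 = 7.462 mm.
The walls impose strain ε = −(7.462)/3400 = -2.1948e-03; σ = Eε = 109000 · -2.1948e-03 = -239.2 MPa.

-239 MPa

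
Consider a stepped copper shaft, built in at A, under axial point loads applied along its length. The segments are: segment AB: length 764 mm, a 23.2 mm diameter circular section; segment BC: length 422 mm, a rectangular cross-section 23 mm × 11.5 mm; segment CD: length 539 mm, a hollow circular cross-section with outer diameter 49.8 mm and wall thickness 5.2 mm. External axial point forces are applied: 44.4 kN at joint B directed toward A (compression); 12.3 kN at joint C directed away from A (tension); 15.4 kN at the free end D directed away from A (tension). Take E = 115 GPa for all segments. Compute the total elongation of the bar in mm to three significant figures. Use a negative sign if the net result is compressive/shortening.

0.221 mm

Internal axial forces (sectioning from the free end, tension +): N_CD = 15.4 kN, N_BC = 27.7 kN, N_AB = -16.7 kN.
A_AB = 422.7 mm².
A_BC = 264.5 mm².
A_CD = 728.6 mm².
δ_AB = -16700·764/(422.7·115000) = -0.2624 mm
δ_BC = 27700·422/(264.5·115000) = 0.3843 mm
δ_CD = 15400·539/(728.6·115000) = 0.09907 mm
δ = Σδ_i = 0.2209 mm.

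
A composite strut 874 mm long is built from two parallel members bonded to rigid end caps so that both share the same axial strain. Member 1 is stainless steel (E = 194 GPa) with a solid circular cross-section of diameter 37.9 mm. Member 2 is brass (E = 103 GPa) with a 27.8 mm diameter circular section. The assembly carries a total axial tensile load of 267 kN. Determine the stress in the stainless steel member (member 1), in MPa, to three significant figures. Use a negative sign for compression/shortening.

A_1 = 1128 mm².
A_2 = 607 mm².
Equal strain + equilibrium ⇒ each member carries load in proportion to AE: A₁E₁ = 218900000 N, A₂E₂ = 62520000 N, ΣAE = 281400000 N.
σ₁ = P·E₁/ΣAE = 267000·194000/281400000 = 184.1 MPa.

184 MPa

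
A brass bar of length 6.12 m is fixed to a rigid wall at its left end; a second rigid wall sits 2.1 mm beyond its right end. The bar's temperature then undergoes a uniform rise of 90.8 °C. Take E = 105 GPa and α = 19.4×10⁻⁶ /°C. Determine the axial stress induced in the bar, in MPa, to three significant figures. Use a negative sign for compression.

-149 MPa

Free thermal expansion αLΔT = 19.4e-6 · 6120 · 90.8 = 10.78 mm.
The walls engage after the gap closes; constrained expansion = 10.78 − 2.1 = 8.681 mm.
The walls impose strain ε = −(8.681)/6120 = -1.4184e-03; σ = Eε = 105000 · -1.4184e-03 = -148.9 MPa.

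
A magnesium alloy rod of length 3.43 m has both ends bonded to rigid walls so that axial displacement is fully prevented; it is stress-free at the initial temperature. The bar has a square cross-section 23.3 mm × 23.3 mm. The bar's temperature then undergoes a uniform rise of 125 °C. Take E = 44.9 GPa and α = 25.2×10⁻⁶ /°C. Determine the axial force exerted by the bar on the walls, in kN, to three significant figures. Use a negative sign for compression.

-76.8 kN

Free thermal expansion αLΔT = 25.2e-6 · 3430 · 125 = 10.8 mm.
The walls impose strain ε = −(10.8)/3430 = -3.1500e-03; σ = Eε = 44900 · -3.1500e-03 = -141.4 MPa.
Wall reaction R = σ·A = -141.4·542.9 = -76780 N = -76.78 kN.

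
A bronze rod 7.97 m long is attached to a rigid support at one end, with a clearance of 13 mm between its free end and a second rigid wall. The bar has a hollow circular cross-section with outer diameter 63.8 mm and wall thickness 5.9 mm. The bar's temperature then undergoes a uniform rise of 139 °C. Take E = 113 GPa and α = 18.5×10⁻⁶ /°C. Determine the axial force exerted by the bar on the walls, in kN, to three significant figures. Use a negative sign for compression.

Free thermal expansion αLΔT = 18.5e-6 · 7970 · 139 = 20.49 mm.
The walls engage after the gap closes; constrained expansion = 20.49 − 13 = 7.495 mm.
The walls impose strain ε = −(7.495)/7970 = -9.4038e-04; σ = Eε = 113000 · -9.4038e-04 = -106.3 MPa.
Wall reaction R = σ·A = -106.3·1073 = -114000 N = -114 kN.

-114 kN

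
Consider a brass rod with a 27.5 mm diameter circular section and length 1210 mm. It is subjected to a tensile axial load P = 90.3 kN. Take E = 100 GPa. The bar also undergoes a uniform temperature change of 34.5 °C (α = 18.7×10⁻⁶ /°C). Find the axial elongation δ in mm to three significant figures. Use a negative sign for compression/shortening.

2.62 mm

A = 594 mm².
δ_mech = NL/(AE) = 90300·1210/(594·100000) = 1.84 mm.
δ_thermal = αLΔT = 18.7e-6·1210·34.5 = 0.7806 mm.
δ = δ_mech + δ_thermal = 2.62 mm.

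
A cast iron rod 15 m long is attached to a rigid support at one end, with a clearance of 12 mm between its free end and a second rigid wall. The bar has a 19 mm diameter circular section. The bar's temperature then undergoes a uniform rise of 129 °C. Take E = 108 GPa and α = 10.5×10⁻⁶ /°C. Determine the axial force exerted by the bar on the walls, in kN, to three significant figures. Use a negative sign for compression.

-17.0 kN

Free thermal expansion αLΔT = 10.5e-6 · 15000 · 129 = 20.32 mm.
The walls engage after the gap closes; constrained expansion = 20.32 − 12 = 8.317 mm.
The walls impose strain ε = −(8.317)/15000 = -5.5450e-04; σ = Eε = 108000 · -5.5450e-04 = -59.89 MPa.
Wall reaction R = σ·A = -59.89·283.5 = -16980 N = -16.98 kN.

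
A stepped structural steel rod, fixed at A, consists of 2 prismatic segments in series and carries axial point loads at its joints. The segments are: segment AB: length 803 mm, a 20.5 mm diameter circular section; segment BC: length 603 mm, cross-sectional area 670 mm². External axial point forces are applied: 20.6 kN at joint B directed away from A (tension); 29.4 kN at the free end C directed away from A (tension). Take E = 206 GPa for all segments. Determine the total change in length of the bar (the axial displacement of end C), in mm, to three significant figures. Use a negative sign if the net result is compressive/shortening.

0.719 mm

Internal axial forces (sectioning from the free end, tension +): N_BC = 29.4 kN, N_AB = 50 kN.
A_AB = 330.1 mm².
δ_AB = 50000·803/(330.1·206000) = 0.5905 mm
δ_BC = 29400·603/(670·206000) = 0.1284 mm
δ = Σδ_i = 0.7189 mm.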